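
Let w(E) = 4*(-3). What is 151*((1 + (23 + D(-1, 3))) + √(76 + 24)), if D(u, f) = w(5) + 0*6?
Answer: 3322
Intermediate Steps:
w(E) = -12
D(u, f) = -12 (D(u, f) = -12 + 0*6 = -12 + 0 = -12)
151*((1 + (23 + D(-1, 3))) + √(76 + 24)) = 151*((1 + (23 - 12)) + √(76 + 24)) = 151*((1 + 11) + √100) = 151*(12 + 10) = 151*22 = 3322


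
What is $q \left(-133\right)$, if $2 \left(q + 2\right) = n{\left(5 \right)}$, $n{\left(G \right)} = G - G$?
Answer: $266$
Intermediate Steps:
$n{\left(G \right)} = 0$
$q = -2$ ($q = -2 + \frac{1}{2} \cdot 0 = -2 + 0 = -2$)
$q \left(-133\right) = \left(-2\right) \left(-133\right) = 266$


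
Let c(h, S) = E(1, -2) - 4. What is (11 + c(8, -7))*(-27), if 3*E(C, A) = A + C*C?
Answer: -180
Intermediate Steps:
E(C, A) = A/3 + C²/3 (E(C, A) = (A + C*C)/3 = (A + C²)/3 = A/3 + C²/3)
c(h, S) = -13/3 (c(h, S) = ((⅓)*(-2) + (⅓)*1²) - 4 = (-⅔ + (⅓)*1) - 4 = (-⅔ + ⅓) - 4 = -⅓ - 4 = -13/3)
(11 + c(8, -7))*(-27) = (11 - 13/3)*(-27) = (20/3)*(-27) = -180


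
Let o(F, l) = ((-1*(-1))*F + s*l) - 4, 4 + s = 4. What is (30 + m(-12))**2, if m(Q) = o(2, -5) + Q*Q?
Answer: 29584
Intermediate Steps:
s = 0 (s = -4 + 4 = 0)
o(F, l) = -4 + F (o(F, l) = ((-1*(-1))*F + 0*l) - 4 = (1*F + 0) - 4 = (F + 0) - 4 = F - 4 = -4 + F)
m(Q) = -2 + Q**2 (m(Q) = (-4 + 2) + Q*Q = -2 + Q**2)
(30 + m(-12))**2 = (30 + (-2 + (-12)**2))**2 = (30 + (-2 + 144))**2 = (30 + 142)**2 = 172**2 = 29584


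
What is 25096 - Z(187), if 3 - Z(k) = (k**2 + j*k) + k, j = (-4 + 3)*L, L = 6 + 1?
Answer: 58940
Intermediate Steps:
L = 7
j = -7 (j = (-4 + 3)*7 = -1*7 = -7)
Z(k) = 3 - k**2 + 6*k (Z(k) = 3 - ((k**2 - 7*k) + k) = 3 - (k**2 - 6*k) = 3 + (-k**2 + 6*k) = 3 - k**2 + 6*k)
25096 - Z(187) = 25096 - (3 - 1*187**2 + 6*187) = 25096 - (3 - 1*34969 + 1122) = 25096 - (3 - 34969 + 1122) = 25096 - 1*(-33844) = 25096 + 33844 = 58940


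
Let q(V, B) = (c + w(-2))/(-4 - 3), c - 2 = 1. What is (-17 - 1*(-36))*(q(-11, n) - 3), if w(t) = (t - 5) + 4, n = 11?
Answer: -57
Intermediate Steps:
c = 3 (c = 2 + 1 = 3)
w(t) = -1 + t (w(t) = (-5 + t) + 4 = -1 + t)
q(V, B) = 0 (q(V, B) = (3 + (-1 - 2))/(-4 - 3) = (3 - 3)/(-7) = 0*(-1/7) = 0)
(-17 - 1*(-36))*(q(-11, n) - 3) = (-17 - 1*(-36))*(0 - 3) = (-17 + 36)*(-3) = 19*(-3) = -57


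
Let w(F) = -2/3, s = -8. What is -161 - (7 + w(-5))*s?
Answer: -331/3 ≈ -110.33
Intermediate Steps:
w(F) = -⅔ (w(F) = -2*⅓ = -⅔)
-161 - (7 + w(-5))*s = -161 - (7 - ⅔)*(-8) = -161 - 19*(-8)/3 = -161 - 1*(-152/3) = -161 + 152/3 = -331/3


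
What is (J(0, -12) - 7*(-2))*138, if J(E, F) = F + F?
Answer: -1380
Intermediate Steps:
J(E, F) = 2*F
(J(0, -12) - 7*(-2))*138 = (2*(-12) - 7*(-2))*138 = (-24 + 14)*138 = -10*138 = -1380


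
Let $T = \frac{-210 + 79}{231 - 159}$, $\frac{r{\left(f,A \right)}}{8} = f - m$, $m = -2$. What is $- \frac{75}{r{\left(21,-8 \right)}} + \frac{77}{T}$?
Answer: $- \frac{1029921}{24104} \approx -42.728$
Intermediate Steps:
$r{\left(f,A \right)} = 16 + 8 f$ ($r{\left(f,A \right)} = 8 \left(f - -2\right) = 8 \left(f + 2\right) = 8 \left(2 + f\right) = 16 + 8 f$)
$T = - \frac{131}{72} \approx -1.8194$
$- \frac{75}{r{\left(21,-8 \right)}} + \frac{77}{T} = - \frac{75}{16 + 8 \cdot 21} + \frac{77}{- \frac{131}{72}} = - \frac{75}{16 + 168} + 77 \left(- \frac{72}{131}\right) = - \frac{75}{184} - \frac{5544}{131} = - \frac{1029921}{24104}$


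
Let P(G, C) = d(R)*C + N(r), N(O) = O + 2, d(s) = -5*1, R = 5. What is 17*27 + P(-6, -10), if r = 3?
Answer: 514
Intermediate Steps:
d(s) = -5
N(O) = 2 + O
P(G, C) = 5 - 5*C (P(G, C) = -5*C + (2 + 3) = -5*C + 5 = 5 - 5*C)
17*27 + P(-6, -10) = 17*27 + (5 - 5*(-10)) = 459 + (5 + 50) = 459 + 55 = 514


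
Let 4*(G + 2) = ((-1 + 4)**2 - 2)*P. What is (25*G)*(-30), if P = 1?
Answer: 375/2 ≈ 187.50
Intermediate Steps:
G = -1/4 (G = -2 + (((-1 + 4)**2 - 2)*1)/4 = -2 + ((3**2 - 2)*1)/4 = -2 + ((9 - 2)*1)/4 = -2 + (7*1)/4 = -2 + (1/4)*7 = -2 + 7/4 = -1/4 ≈ -0.25000)
(25*G)*(-30) = (25*(-1/4))*(-30) = -25/4*(-30) = 375/2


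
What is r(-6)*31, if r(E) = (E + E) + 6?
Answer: -186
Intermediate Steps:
r(E) = 6 + 2*E (r(E) = 2*E + 6 = 6 + 2*E)
r(-6)*31 = (6 + 2*(-6))*31 = (6 - 12)*31 = -6*31 = -186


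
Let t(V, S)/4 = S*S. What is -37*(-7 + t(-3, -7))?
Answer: -6993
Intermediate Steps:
t(V, S) = 4*S**2 (t(V, S) = 4*(S*S) = 4*S**2)
-37*(-7 + t(-3, -7)) = -37*(-7 + 4*(-7)**2) = -37*(-7 + 4*49) = -37*(-7 + 196) = -37*189 = -6993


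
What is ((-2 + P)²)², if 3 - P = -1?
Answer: 16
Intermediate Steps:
P = 4 (P = 3 - 1*(-1) = 3 + 1 = 4)
((-2 + P)²)² = ((-2 + 4)²)² = (2²)² = 4² = 16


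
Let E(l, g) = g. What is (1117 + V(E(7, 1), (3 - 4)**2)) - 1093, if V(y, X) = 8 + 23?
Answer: 55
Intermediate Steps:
V(y, X) = 31
(1117 + V(E(7, 1), (3 - 4)**2)) - 1093 = (1117 + 31) - 1093 = 1148 - 1093 = 55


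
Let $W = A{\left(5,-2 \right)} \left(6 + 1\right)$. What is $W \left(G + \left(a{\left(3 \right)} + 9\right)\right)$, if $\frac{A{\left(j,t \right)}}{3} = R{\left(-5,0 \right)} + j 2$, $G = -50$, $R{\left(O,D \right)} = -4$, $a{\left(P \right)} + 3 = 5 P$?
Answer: $-3654$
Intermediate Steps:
$a{\left(P \right)} = -3 + 5 P$
$A{\left(j,t \right)} = -12 + 6 j$ ($A{\left(j,t \right)} = 3 \left(-4 + j 2\right) = 3 \left(-4 + 2 j\right) = -12 + 6 j$)
$W = 126$ ($W = \left(-12 + 6 \cdot 5\right) \left(6 + 1\right) = \left(-12 + 30\right) 7 = 18 \cdot 7 = 126$)
$W \left(G + \left(a{\left(3 \right)} + 9\right)\right) = 126 \left(-50 + \left(\left(-3 + 5 \cdot 3\right) + 9\right)\right) = 126 \left(-50 + \left(\left(-3 + 15\right) + 9\right)\right) = 126 \left(-50 + \left(12 + 9\right)\right) = 126 \left(-50 + 21\right) = 126 \left(-29\right) = -3654$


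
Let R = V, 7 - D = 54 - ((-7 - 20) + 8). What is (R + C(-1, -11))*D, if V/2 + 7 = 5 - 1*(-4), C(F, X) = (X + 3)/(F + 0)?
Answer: -792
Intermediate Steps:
C(F, X) = (3 + X)/F
D = -66 (D = 7 - (54 - ((-7 - 20) + 8)) = 7 - (54 - (-27 + 8)) = 7 - (54 - 1*(-19)) = 7 - (54 + 19) = 7 - 1*73 = 7 - 73 = -66)
V = 4 (V = -14 + 2*(5 - 1*(-4)) = -14 + 2*(5 + 4) = -14 + 2*9 = -14 + 18 = 4)
R = 4
(R + C(-1, -11))*D = (4 + (3 - 11)/(-1))*(-66) = (4 - 1*(-8))*(-66) = (4 + 8)*(-66) = 12*(-66) = -792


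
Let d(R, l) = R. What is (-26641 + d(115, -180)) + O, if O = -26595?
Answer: -53121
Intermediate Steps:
(-26641 + d(115, -180)) + O = (-26641 + 115) - 26595 = -26526 - 26595 = -53121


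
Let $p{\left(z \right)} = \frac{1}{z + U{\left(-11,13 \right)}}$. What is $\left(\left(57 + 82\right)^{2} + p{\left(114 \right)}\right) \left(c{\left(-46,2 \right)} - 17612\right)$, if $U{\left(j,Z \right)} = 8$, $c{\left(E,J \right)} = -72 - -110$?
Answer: $- \frac{20712391281}{61} \approx -3.3955 \cdot 10^{8}$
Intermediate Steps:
$c{\left(E,J \right)} = 38$ ($c{\left(E,J \right)} = -72 + 110 = 38$)
$p{\left(z \right)} = \frac{1}{8 + z}$ ($p{\left(z \right)} = \frac{1}{z + 8} = \frac{1}{8 + z}$)
$\left(\left(57 + 82\right)^{2} + p{\left(114 \right)}\right) \left(c{\left(-46,2 \right)} - 17612\right) = \left(\left(57 + 82\right)^{2} + \frac{1}{8 + 114}\right) \left(38 - 17612\right) = \left(139^{2} + \frac{1}{122}\right) \left(-17574\right) = \left(19321 + \frac{1}{122}\right) \left(-17574\right) = \frac{2357163}{122} \left(-17574\right) = - \frac{20712391281}{61}$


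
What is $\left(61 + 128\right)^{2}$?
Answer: $35721$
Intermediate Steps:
$\left(61 + 128\right)^{2} = 189^{2} = 35721$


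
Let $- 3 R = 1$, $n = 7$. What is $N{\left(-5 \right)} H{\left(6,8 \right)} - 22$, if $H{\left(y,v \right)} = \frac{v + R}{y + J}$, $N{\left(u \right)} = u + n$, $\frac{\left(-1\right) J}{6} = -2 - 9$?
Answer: $- \frac{2353}{108} \approx -21.787$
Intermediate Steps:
$J = 66$ ($J = - 6 \left(-2 - 9\right) = \left(-6\right) \left(-11\right) = 66$)
$R = - \frac{1}{3}$ ($R = \left(- \frac{1}{3}\right) 1 = - \frac{1}{3} \approx -0.33333$)
$N{\left(u \right)} = 7 + u$ ($N{\left(u \right)} = u + 7 = 7 + u$)
$H{\left(y,v \right)} = \frac{- \frac{1}{3} + v}{66 + y}$ ($H{\left(y,v \right)} = \frac{v - \frac{1}{3}}{y + 66} = \frac{- \frac{1}{3} + v}{66 + y}$)
$N{\left(-5 \right)} H{\left(6,8 \right)} - 22 = \left(7 - 5\right) \frac{- \frac{1}{3} + 8}{66 + 6} - 22 = 2 \cdot \frac{1}{72} \cdot \frac{23}{3} - 22 = 2 \cdot \frac{23}{216} - 22 = \frac{23}{108} - 22 = - \frac{2353}{108}$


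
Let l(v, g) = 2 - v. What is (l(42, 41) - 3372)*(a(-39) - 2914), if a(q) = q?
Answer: 10075636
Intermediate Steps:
(l(42, 41) - 3372)*(a(-39) - 2914) = ((2 - 1*42) - 3372)*(-39 - 2914) = ((2 - 42) - 3372)*(-2953) = (-40 - 3372)*(-2953) = -3412*(-2953) = 10075636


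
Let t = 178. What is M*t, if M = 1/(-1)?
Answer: -178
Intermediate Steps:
M = -1
M*t = -1*178 = -178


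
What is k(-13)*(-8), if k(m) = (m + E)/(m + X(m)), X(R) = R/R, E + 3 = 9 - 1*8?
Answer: -10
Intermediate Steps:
E = -2 (E = -3 + (9 - 1*8) = -3 + (9 - 8) = -3 + 1 = -2)
X(R) = 1
k(m) = (-2 + m)/(1 + m) (k(m) = (m - 2)/(m + 1) = (-2 + m)/(1 + m))
k(-13)*(-8) = ((-2 - 13)/(1 - 13))*(-8) = (-15/(-12))*(-8) = -1/12*(-15)*(-8) = (5/4)*(-8) = -10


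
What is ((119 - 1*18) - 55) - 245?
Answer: -199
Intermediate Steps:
((119 - 1*18) - 55) - 245 = ((119 - 18) - 55) - 245 = (101 - 55) - 245 = 46 - 245 = -199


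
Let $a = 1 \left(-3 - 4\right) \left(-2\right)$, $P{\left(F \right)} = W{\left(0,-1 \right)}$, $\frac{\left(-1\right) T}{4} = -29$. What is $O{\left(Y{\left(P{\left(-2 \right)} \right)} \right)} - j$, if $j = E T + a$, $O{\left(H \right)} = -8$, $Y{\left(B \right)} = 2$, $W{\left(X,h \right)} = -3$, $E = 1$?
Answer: $-138$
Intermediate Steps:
$T = 116$ ($T = \left(-4\right) \left(-29\right) = 116$)
$P{\left(F \right)} = -3$
$a = 14$ ($a = 1 \left(\left(-7\right) \left(-2\right)\right) = 1 \cdot 14 = 14$)
$j = 130$ ($j = 1 \cdot 116 + 14 = 116 + 14 = 130$)
$O{\left(Y{\left(P{\left(-2 \right)} \right)} \right)} - j = -8 - 130 = -138$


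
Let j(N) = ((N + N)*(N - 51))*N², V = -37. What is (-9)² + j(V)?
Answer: 8915009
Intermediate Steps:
j(N) = 2*N³*(-51 + N) (j(N) = ((2*N)*(-51 + N))*N² = (2*N*(-51 + N))*N² = 2*N³*(-51 + N))
(-9)² + j(V) = (-9)² + 2*(-37)³*(-51 - 37) = 81 + 2*(-50653)*(-88) = 81 + 8914928 = 8915009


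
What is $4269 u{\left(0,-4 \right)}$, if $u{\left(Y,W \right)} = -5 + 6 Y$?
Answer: $-21345$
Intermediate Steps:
$4269 u{\left(0,-4 \right)} = 4269 \left(-5 + 6 \cdot 0\right) = 4269 \left(-5 + 0\right) = 4269 \left(-5\right) = -21345$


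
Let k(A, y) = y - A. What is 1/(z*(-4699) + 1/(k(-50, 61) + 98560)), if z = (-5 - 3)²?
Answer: -98671/29673921855 ≈ -3.3252e-6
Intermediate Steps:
z = 64 (z = (-8)² = 64)
1/(z*(-4699) + 1/(k(-50, 61) + 98560)) = 1/(64*(-4699) + 1/((61 - 1*(-50)) + 98560)) = 1/(-300736 + 1/((61 + 50) + 98560)) = 1/(-300736 + 1/(111 + 98560)) = 1/(-300736 + 1/98671) = 1/(-29673921855/98671) = -98671/29673921855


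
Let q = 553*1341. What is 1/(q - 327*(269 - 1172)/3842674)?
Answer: 3842674/2849623581483 ≈ 1.3485e-6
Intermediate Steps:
q = 741573
1/(q - 327*(269 - 1172)/3842674) = 1/(741573 - 327*(269 - 1172)/3842674) = 1/(741573 - 327*(-903)*(1/3842674)) = 1/(741573 + 295281*(1/3842674)) = 1/(741573 + 295281/3842674) = 1/(2849623581483/3842674) = 3842674/2849623581483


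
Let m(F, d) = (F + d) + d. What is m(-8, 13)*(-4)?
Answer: -72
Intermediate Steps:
m(F, d) = F + 2*d
m(-8, 13)*(-4) = (-8 + 2*13)*(-4) = (-8 + 26)*(-4) = 18*(-4) = -72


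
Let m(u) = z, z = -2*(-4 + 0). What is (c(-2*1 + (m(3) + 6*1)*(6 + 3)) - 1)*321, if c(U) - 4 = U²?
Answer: 4936659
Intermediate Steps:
z = 8 (z = -2*(-4) = 8)
m(u) = 8
c(U) = 4 + U²
(c(-2*1 + (m(3) + 6*1)*(6 + 3)) - 1)*321 = ((4 + (-2*1 + (8 + 6*1)*(6 + 3))²) - 1)*321 = ((4 + (-2 + (8 + 6)*9)²) - 1)*321 = ((4 + (-2 + 14*9)²) - 1)*321 = ((4 + (-2 + 126)²) - 1)*321 = ((4 + 124²) - 1)*321 = ((4 + 15376) - 1)*321 = (15380 - 1)*321 = 15379*321 = 4936659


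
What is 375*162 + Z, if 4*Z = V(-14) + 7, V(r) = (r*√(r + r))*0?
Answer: 243007/4 ≈ 60752.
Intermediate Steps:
V(r) = 0 (V(r) = (r*√(2*r))*0 = (r*(√2*√r))*0 = (√2*r^(3/2))*0 = 0)
Z = 7/4 (Z = (0 + 7)/4 = (¼)*7 = 7/4 ≈ 1.7500)
375*162 + Z = 375*162 + 7/4 = 60750 + 7/4 = 243007/4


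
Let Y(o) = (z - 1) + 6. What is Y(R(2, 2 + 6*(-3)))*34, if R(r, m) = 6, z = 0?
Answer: 170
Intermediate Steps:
Y(o) = 5 (Y(o) = (0 - 1) + 6 = -1 + 6 = 5)
Y(R(2, 2 + 6*(-3)))*34 = 5*34 = 170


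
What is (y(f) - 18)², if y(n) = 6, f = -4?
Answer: 144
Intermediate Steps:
(y(f) - 18)² = (6 - 18)² = (-12)² = 144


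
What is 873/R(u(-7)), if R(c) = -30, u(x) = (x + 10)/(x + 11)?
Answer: -291/10 ≈ -29.100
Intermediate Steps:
u(x) = (10 + x)/(11 + x)
873/R(u(-7)) = 873/(-30) = 873*(-1/30) = -291/10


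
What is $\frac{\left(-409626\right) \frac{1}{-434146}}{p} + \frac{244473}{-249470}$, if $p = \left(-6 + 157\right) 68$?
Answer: $- \frac{14338319348649}{14632765027660} \approx -0.97988$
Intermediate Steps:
$p = 10268$ ($p = 151 \cdot 68 = 10268$)
$\frac{\left(-409626\right) \frac{1}{-434146}}{p} + \frac{244473}{-249470} = \frac{\left(-409626\right) \frac{1}{-434146}}{10268} + \frac{244473}{-249470} = \left(-409626\right) \left(- \frac{1}{434146}\right) \frac{1}{10268} + 244473 \left(- \frac{1}{249470}\right) = \frac{204813}{217073} \cdot \frac{1}{10268} - \frac{12867}{13130} = \frac{204813}{2228905564} - \frac{12867}{13130} = - \frac{14338319348649}{14632765027660}$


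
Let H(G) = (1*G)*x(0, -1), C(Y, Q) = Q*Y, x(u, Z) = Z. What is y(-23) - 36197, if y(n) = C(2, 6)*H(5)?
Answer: -36257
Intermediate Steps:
H(G) = -G (H(G) = (1*G)*(-1) = G*(-1) = -G)
y(n) = -60 (y(n) = (6*2)*(-1*5) = 12*(-5) = -60)
y(-23) - 36197 = -60 - 36197 = -36257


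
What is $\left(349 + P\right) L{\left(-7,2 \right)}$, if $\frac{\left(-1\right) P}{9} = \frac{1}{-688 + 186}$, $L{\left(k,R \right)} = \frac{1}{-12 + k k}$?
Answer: $\frac{175207}{18574} \approx 9.4329$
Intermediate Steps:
$L{\left(k,R \right)} = \frac{1}{-12 + k^{2}}$
$P = \frac{9}{502}$ ($P = - \frac{9}{-688 + 186} = - \frac{9}{-502} = \left(-9\right) \left(- \frac{1}{502}\right) = \frac{9}{502} \approx 0.017928$)
$\left(349 + P\right) L{\left(-7,2 \right)} = \frac{349 + \frac{9}{502}}{-12 + \left(-7\right)^{2}} = \frac{175207}{502 \left(-12 + 49\right)} = \frac{175207}{502 \cdot 37} = \frac{175207}{502} \cdot \frac{1}{37} = \frac{175207}{18574}$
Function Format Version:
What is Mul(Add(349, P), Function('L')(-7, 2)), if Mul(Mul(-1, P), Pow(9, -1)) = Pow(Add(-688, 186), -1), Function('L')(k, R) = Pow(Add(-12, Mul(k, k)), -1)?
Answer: Rational(175207, 18574) ≈ 9.4329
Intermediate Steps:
Function('L')(k, R) = Pow(Add(-12, Pow(k, 2)), -1)
P = Rational(9, 502) (P = Mul(-9, Pow(Add(-688, 186), -1)) = Mul(-9, Pow(-502, -1)) = Mul(-9, Rational(-1, 502)) = Rational(9, 502) ≈ 0.017928)
Mul(Add(349, P), Function('L')(-7, 2)) = Mul(Add(349, Rational(9, 502)), Pow(Add(-12, Pow(-7, 2)), -1)) = Mul(Rational(175207, 502), Pow(Add(-12, 49), -1)) = Mul(Rational(175207, 502), Pow(37, -1)) = Mul(Rational(175207, 502), Rational(1, 37)) = Rational(175207, 18574)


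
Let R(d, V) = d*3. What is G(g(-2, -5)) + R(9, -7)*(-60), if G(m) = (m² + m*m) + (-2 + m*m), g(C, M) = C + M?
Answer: -1475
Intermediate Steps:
R(d, V) = 3*d
G(m) = -2 + 3*m² (G(m) = (m² + m²) + (-2 + m²) = 2*m² + (-2 + m²) = -2 + 3*m²)
G(g(-2, -5)) + R(9, -7)*(-60) = (-2 + 3*(-2 - 5)²) + (3*9)*(-60) = (-2 + 3*(-7)²) + 27*(-60) = (-2 + 3*49) - 1620 = (-2 + 147) - 1620 = 145 - 1620 = -1475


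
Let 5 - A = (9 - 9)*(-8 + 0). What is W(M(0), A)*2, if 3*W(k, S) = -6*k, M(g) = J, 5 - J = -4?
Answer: -36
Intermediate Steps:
J = 9 (J = 5 - 1*(-4) = 5 + 4 = 9)
M(g) = 9
A = 5 (A = 5 - (9 - 9)*(-8 + 0) = 5 - 0*(-8) = 5 - 1*0 = 5 + 0 = 5)
W(k, S) = -2*k (W(k, S) = (-6*k)/3 = -2*k)
W(M(0), A)*2 = -2*9*2 = -18*2 = -36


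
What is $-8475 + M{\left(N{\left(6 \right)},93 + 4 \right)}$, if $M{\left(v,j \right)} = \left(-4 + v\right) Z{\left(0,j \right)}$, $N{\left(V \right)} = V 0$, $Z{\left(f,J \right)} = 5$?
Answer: $-8495$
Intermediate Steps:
$N{\left(V \right)} = 0$
$M{\left(v,j \right)} = -20 + 5 v$ ($M{\left(v,j \right)} = \left(-4 + v\right) 5 = -20 + 5 v$)
$-8475 + M{\left(N{\left(6 \right)},93 + 4 \right)} = -8475 + \left(-20 + 5 \cdot 0\right) = -8475 + \left(-20 + 0\right) = -8475 - 20 = -8495$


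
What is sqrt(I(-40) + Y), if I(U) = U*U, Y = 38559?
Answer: sqrt(40159) ≈ 200.40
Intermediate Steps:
I(U) = U**2
sqrt(I(-40) + Y) = sqrt((-40)**2 + 38559) = sqrt(1600 + 38559) = sqrt(40159)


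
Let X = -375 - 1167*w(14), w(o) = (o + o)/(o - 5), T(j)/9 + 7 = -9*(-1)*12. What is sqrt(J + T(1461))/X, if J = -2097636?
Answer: -3*I*sqrt(2096727)/12017 ≈ -0.36149*I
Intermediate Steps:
T(j) = 909 (T(j) = -63 + 9*(-9*(-1)*12) = -63 + 9*(9*12) = -63 + 9*108 = -63 + 972 = 909)
w(o) = 2*o/(-5 + o) (w(o) = (2*o)/(-5 + o) = 2*o/(-5 + o))
X = -12017/3 (X = -375 - 2334*14/(-5 + 14) = -375 - 2334*14/9 = -375 - 1167*28/9 = -375 - 10892/3 = -12017/3 ≈ -4005.7)
sqrt(J + T(1461))/X = sqrt(-2097636 + 909)/(-12017/3) = sqrt(-2096727)*(-3/12017) = (I*sqrt(2096727))*(-3/12017) = -3*I*sqrt(2096727)/12017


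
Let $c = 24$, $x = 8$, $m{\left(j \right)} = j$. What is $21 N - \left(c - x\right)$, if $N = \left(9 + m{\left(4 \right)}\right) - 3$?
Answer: $194$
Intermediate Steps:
$N = 10$ ($N = \left(9 + 4\right) - 3 = 13 - 3 = 10$)
$21 N - \left(c - x\right) = 21 \cdot 10 + \left(8 - 24\right) = 210 + \left(8 - 24\right) = 210 - 16 = 194$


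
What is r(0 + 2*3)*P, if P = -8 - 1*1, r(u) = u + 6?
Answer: -108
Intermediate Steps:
r(u) = 6 + u
P = -9 (P = -8 - 1 = -9)
r(0 + 2*3)*P = (6 + (0 + 2*3))*(-9) = (6 + (0 + 6))*(-9) = (6 + 6)*(-9) = 12*(-9) = -108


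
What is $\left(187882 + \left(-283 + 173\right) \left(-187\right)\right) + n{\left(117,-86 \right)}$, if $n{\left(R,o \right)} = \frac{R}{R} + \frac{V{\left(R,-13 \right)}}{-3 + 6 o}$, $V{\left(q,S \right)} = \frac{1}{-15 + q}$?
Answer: $\frac{11035084913}{52938} \approx 2.0845 \cdot 10^{5}$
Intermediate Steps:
$n{\left(R,o \right)} = 1 + \frac{1}{\left(-15 + R\right) \left(-3 + 6 o\right)}$ ($n{\left(R,o \right)} = \frac{R}{R} + \frac{1}{\left(-15 + R\right) \left(-3 + 6 o\right)} = 1 + \frac{1}{\left(-15 + R\right) \left(-3 + 6 o\right)}$)
$\left(187882 + \left(-283 + 173\right) \left(-187\right)\right) + n{\left(117,-86 \right)} = \left(187882 + \left(-283 + 173\right) \left(-187\right)\right) + \frac{\frac{1}{3} + \left(-1 + 2 \left(-86\right)\right) \left(-15 + 117\right)}{\left(-1 + 2 \left(-86\right)\right) \left(-15 + 117\right)} = \left(187882 - -20570\right) + \frac{\frac{1}{3} + \left(-1 - 172\right) 102}{\left(-1 - 172\right) 102} = \left(187882 + 20570\right) + \frac{1}{-173} \cdot \frac{1}{102} \left(\frac{1}{3} - 17646\right) = 208452 - \frac{\frac{1}{3} - 17646}{17646} = 208452 - \frac{1}{17646} \left(- \frac{52937}{3}\right) = 208452 + \frac{52937}{52938} = \frac{11035084913}{52938}$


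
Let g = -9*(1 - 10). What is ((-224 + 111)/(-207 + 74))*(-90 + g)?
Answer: -1017/133 ≈ -7.6466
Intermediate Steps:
g = 81 (g = -9*(-9) = 81)
((-224 + 111)/(-207 + 74))*(-90 + g) = ((-224 + 111)/(-207 + 74))*(-90 + 81) = -113/(-133)*(-9) = -113*(-1/133)*(-9) = (113/133)*(-9) = -1017/133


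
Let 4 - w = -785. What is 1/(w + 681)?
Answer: 1/1470 ≈ 0.00068027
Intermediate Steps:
w = 789 (w = 4 - 1*(-785) = 4 + 785 = 789)
1/(w + 681) = 1/(789 + 681) = 1/1470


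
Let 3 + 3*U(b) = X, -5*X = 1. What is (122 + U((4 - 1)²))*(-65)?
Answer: -23582/3 ≈ -7860.7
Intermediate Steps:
X = -⅕ (X = -⅕*1 = -⅕ ≈ -0.20000)
U(b) = -16/15 (U(b) = -1 + (⅓)*(-⅕) = -1 - 1/15 = -16/15)
(122 + U((4 - 1)²))*(-65) = (122 - 16/15)*(-65) = (1814/15)*(-65) = -23582/3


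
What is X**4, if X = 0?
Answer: 0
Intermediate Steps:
X**4 = 0**4 = 0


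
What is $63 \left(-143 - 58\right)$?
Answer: $-12663$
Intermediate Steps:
$63 \left(-143 - 58\right) = 63 \left(-201\right) = -12663$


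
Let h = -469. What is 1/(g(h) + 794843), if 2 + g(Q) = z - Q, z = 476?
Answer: 1/795786 ≈ 1.2566e-6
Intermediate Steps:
g(Q) = 474 - Q (g(Q) = -2 + (476 - Q) = 474 - Q)
1/(g(h) + 794843) = 1/((474 - 1*(-469)) + 794843) = 1/((474 + 469) + 794843) = 1/(943 + 794843) = 1/795786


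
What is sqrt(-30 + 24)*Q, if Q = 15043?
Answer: 15043*I*sqrt(6) ≈ 36848.0*I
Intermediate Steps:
sqrt(-30 + 24)*Q = sqrt(-30 + 24)*15043 = sqrt(-6)*15043 = (I*sqrt(6))*15043 = 15043*I*sqrt(6)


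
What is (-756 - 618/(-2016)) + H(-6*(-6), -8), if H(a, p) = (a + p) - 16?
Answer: -249881/336 ≈ -743.69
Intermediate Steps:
H(a, p) = -16 + a + p
(-756 - 618/(-2016)) + H(-6*(-6), -8) = (-756 - 618/(-2016)) + (-16 - 6*(-6) - 8) = (-756 - 618*(-1/2016)) + (-16 + 36 - 8) = (-756 + 103/336) + 12 = -253913/336 + 12 = -249881/336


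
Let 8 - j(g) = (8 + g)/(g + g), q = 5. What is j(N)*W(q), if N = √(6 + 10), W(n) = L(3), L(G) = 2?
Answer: 13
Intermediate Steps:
W(n) = 2
N = 4 (N = √16 = 4)
j(g) = 8 - (8 + g)/(2*g) (j(g) = 8 - (8 + g)/(g + g) = 8 - (8 + g)/(2*g))
j(N)*W(q) = (15/2 - 4/4)*2 = (15/2 - 4*¼)*2 = (15/2 - 1)*2 = (13/2)*2 = 13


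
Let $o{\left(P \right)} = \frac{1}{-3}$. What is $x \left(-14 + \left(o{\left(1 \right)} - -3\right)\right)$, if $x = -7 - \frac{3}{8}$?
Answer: $\frac{1003}{12} \approx 83.583$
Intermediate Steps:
$o{\left(P \right)} = - \frac{1}{3}$
$x = - \frac{59}{8}$ ($x = -7 - 3 \cdot \frac{1}{8} = -7 - \frac{3}{8} = - \frac{59}{8} \approx -7.375$)
$x \left(-14 + \left(o{\left(1 \right)} - -3\right)\right) = - \frac{59 \left(-14 - - \frac{8}{3}\right)}{8} = - \frac{59 \left(-14 + \left(- \frac{1}{3} + 3\right)\right)}{8} = - \frac{59 \left(-14 + \frac{8}{3}\right)}{8} = \left(- \frac{59}{8}\right) \left(- \frac{34}{3}\right) = \frac{1003}{12}$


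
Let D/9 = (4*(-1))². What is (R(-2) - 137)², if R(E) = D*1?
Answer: 49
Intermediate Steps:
D = 144 (D = 9*(4*(-1))² = 9*(-4)² = 9*16 = 144)
R(E) = 144 (R(E) = 144*1 = 144)
(R(-2) - 137)² = (144 - 137)² = 7² = 49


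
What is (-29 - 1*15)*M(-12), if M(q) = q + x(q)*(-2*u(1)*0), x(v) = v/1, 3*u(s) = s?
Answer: 528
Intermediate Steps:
u(s) = s/3
x(v) = v (x(v) = v*1 = v)
M(q) = q (M(q) = q + q*(-2/3*0) = q + q*(-2*⅓*0) = q + q*(-⅔*0) = q + q*0 = q + 0 = q)
(-29 - 1*15)*M(-12) = (-29 - 1*15)*(-12) = (-29 - 15)*(-12) = -44*(-12) = 528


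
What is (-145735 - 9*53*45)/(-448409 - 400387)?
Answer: 41800/212199 ≈ 0.19699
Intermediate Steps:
(-145735 - 9*53*45)/(-448409 - 400387) = (-145735 - 477*45)/(-848796) = (-145735 - 21465)*(-1/848796) = -167200*(-1/848796) = 41800/212199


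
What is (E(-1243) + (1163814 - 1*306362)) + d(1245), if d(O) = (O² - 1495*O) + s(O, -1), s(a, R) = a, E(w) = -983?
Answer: 546464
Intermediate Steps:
d(O) = O² - 1494*O (d(O) = (O² - 1495*O) + O = O² - 1494*O)
(E(-1243) + (1163814 - 1*306362)) + d(1245) = (-983 + (1163814 - 1*306362)) + 1245*(-1494 + 1245) = (-983 + (1163814 - 306362)) + 1245*(-249) = (-983 + 857452) - 310005 = 856469 - 310005 = 546464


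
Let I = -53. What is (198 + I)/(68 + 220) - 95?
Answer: -27215/288 ≈ -94.497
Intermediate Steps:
(198 + I)/(68 + 220) - 95 = (198 - 53)/(68 + 220) - 95 = 145/288 - 95 = -27215/288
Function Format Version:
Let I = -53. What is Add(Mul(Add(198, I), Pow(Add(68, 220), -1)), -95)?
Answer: Rational(-27215, 288) ≈ -94.497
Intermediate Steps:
Add(Mul(Add(198, I), Pow(Add(68, 220), -1)), -95) = Add(Mul(Add(198, -53), Pow(Add(68, 220), -1)), -95) = Add(Mul(145, Pow(288, -1)), -95) = Add(Mul(145, Rational(1, 288)), -95) = Add(Rational(145, 288), -95) = Rational(-27215, 288)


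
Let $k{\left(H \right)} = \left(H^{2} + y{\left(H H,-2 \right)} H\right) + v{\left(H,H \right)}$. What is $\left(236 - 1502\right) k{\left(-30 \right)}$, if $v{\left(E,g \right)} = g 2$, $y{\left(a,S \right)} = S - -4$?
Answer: $-987480$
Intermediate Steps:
$y{\left(a,S \right)} = 4 + S$ ($y{\left(a,S \right)} = S + 4 = 4 + S$)
$v{\left(E,g \right)} = 2 g$
$k{\left(H \right)} = H^{2} + 4 H$ ($k{\left(H \right)} = \left(H^{2} + \left(4 - 2\right) H\right) + 2 H = \left(H^{2} + 2 H\right) + 2 H = H^{2} + 4 H$)
$\left(236 - 1502\right) k{\left(-30 \right)} = \left(236 - 1502\right) \left(- 30 \left(4 - 30\right)\right) = - 1266 \left(\left(-30\right) \left(-26\right)\right) = \left(-1266\right) 780 = -987480$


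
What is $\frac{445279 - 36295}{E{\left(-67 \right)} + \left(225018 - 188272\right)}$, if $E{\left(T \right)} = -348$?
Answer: $\frac{204492}{18199} \approx 11.236$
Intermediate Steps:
$\frac{445279 - 36295}{E{\left(-67 \right)} + \left(225018 - 188272\right)} = \frac{445279 - 36295}{-348 + \left(225018 - 188272\right)} = \frac{408984}{-348 + \left(225018 - 188272\right)} = \frac{408984}{-348 + 36746} = \frac{408984}{36398} = 408984 \cdot \frac{1}{36398} = \frac{204492}{18199}$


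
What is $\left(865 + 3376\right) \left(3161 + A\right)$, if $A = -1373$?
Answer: $7582908$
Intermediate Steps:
$\left(865 + 3376\right) \left(3161 + A\right) = \left(865 + 3376\right) \left(3161 - 1373\right) = 4241 \cdot 1788 = 7582908$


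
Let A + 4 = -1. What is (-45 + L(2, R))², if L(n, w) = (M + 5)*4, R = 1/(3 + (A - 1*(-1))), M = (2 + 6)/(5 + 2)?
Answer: 20449/49 ≈ 417.33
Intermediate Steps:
A = -5 (A = -4 - 1 = -5)
M = 8/7 ≈ 1.1429
R = -1 (R = 1/(3 + (-5 - 1*(-1))) = 1/(3 + (-5 + 1)) = 1/(3 - 4) = 1/(-1) = -1)
L(n, w) = 172/7 (L(n, w) = (8/7 + 5)*4 = (43/7)*4 = 172/7)
(-45 + L(2, R))² = (-45 + 172/7)² = (-143/7)² = 20449/49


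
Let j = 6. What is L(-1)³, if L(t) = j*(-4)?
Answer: -13824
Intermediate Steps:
L(t) = -24 (L(t) = 6*(-4) = -24)
L(-1)³ = (-24)³ = -13824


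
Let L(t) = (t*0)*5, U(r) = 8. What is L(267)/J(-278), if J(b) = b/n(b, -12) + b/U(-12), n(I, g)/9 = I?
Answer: 0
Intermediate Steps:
n(I, g) = 9*I
L(t) = 0 (L(t) = 0*5 = 0)
J(b) = 1/9 + b/8 (J(b) = b/((9*b)) + b/8 = b*(1/(9*b)) + b*(1/8) = 1/9 + b/8)
L(267)/J(-278) = 0/(1/9 + (1/8)*(-278)) = 0/(1/9 - 139/4) = 0/(-1247/36) = 0*(-36/1247) = 0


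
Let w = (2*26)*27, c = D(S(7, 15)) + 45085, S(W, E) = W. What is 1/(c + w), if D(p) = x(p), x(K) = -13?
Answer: 1/46476 ≈ 2.1516e-5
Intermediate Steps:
D(p) = -13
c = 45072 (c = -13 + 45085 = 45072)
w = 1404 (w = 52*27 = 1404)
1/(c + w) = 1/(45072 + 1404) = 1/46476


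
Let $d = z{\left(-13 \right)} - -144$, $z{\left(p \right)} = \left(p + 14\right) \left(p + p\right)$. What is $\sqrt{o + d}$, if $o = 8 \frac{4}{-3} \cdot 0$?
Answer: $\sqrt{118} \approx 10.863$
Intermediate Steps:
$z{\left(p \right)} = 2 p \left(14 + p\right)$ ($z{\left(p \right)} = \left(14 + p\right) 2 p = 2 p \left(14 + p\right)$)
$d = 118$ ($d = 2 \left(-13\right) \left(14 - 13\right) - -144 = 2 \left(-13\right) 1 + 144 = -26 + 144 = 118$)
$o = 0$ ($o = 8 \cdot 4 \left(- \frac{1}{3}\right) 0 = 8 \left(- \frac{4}{3}\right) 0 = \left(- \frac{32}{3}\right) 0 = 0$)
$\sqrt{o + d} = \sqrt{0 + 118} = \sqrt{118}$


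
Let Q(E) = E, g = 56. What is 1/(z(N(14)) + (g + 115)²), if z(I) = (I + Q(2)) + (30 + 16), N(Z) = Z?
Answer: 1/29303 ≈ 3.4126e-5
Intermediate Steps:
z(I) = 48 + I (z(I) = (I + 2) + (30 + 16) = (2 + I) + 46 = 48 + I)
1/(z(N(14)) + (g + 115)²) = 1/((48 + 14) + (56 + 115)²) = 1/(62 + 171²) = 1/(62 + 29241) = 1/29303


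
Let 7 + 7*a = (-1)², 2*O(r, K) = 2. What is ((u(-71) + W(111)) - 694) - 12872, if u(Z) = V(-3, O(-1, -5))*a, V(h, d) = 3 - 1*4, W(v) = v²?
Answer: -8709/7 ≈ -1244.1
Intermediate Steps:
O(r, K) = 1 (O(r, K) = (½)*2 = 1)
V(h, d) = -1 (V(h, d) = 3 - 4 = -1)
a = -6/7 (a = -1 + (⅐)*(-1)² = -1 + (⅐)*1 = -1 + ⅐ = -6/7 ≈ -0.85714)
u(Z) = 6/7 (u(Z) = -1*(-6/7) = 6/7)
((u(-71) + W(111)) - 694) - 12872 = ((6/7 + 111²) - 694) - 12872 = ((6/7 + 12321) - 694) - 12872 = (86253/7 - 694) - 12872 = 81395/7 - 12872 = -8709/7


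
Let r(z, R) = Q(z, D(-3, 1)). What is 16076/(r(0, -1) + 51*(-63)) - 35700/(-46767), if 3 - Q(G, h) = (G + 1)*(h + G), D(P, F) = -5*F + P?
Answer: -892878/209731 ≈ -4.2573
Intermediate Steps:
D(P, F) = P - 5*F
Q(G, h) = 3 - (1 + G)*(G + h) (Q(G, h) = 3 - (G + 1)*(h + G) = 3 - (1 + G)*(G + h))
r(z, R) = 11 - z² + 7*z (r(z, R) = 3 - z - (-3 - 5*1) - z² - z*(-3 - 5*1) = 3 - z - (-3 - 5) - z² - z*(-3 - 5) = 3 - z - 1*(-8) - z² - 1*z*(-8) = 3 - z + 8 - z² + 8*z = 11 - z² + 7*z)
16076/(r(0, -1) + 51*(-63)) - 35700/(-46767) = 16076/((11 - 1*0² + 7*0) + 51*(-63)) - 35700/(-46767) = 16076/((11 - 1*0 + 0) - 3213) - 35700*(-1/46767) = 16076/((11 + 0 + 0) - 3213) + 100/131 = 16076/(11 - 3213) + 100/131 = 16076/(-3202) + 100/131 = 16076*(-1/3202) + 100/131 = -8038/1601 + 100/131 = -892878/209731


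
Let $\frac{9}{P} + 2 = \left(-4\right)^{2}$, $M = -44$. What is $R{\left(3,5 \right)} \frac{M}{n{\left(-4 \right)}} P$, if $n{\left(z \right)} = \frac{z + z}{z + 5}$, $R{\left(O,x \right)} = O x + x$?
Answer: $\frac{495}{7} \approx 70.714$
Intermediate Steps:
$R{\left(O,x \right)} = x + O x$
$n{\left(z \right)} = \frac{2 z}{5 + z}$
$P = \frac{9}{14}$ ($P = \frac{9}{-2 + \left(-4\right)^{2}} = \frac{9}{-2 + 16} = \frac{9}{14} \approx 0.64286$)
$R{\left(3,5 \right)} \frac{M}{n{\left(-4 \right)}} P = 5 \left(1 + 3\right) \left(- \frac{44}{2 \left(-4\right) \frac{1}{5 - 4}}\right) \frac{9}{14} = 5 \cdot 4 \left(- \frac{44}{2 \left(-4\right) 1^{-1}}\right) \frac{9}{14} = 20 \left(- \frac{44}{2 \left(-4\right) 1}\right) \frac{9}{14} = 20 \left(- \frac{44}{-8}\right) \frac{9}{14} = 20 \left(\left(-44\right) \left(- \frac{1}{8}\right)\right) \frac{9}{14} = 20 \cdot \frac{11}{2} \cdot \frac{9}{14} = 110 \cdot \frac{9}{14} = \frac{495}{7}$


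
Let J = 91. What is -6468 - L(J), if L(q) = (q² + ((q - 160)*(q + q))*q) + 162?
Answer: 1127867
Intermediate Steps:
L(q) = 162 + q² + 2*q²*(-160 + q) (L(q) = (q² + ((-160 + q)*(2*q))*q) + 162 = (q² + (2*q*(-160 + q))*q) + 162 = (q² + 2*q²*(-160 + q)) + 162 = 162 + q² + 2*q²*(-160 + q))
-6468 - L(J) = -6468 - (162 - 319*91² + 2*91³) = -6468 - (162 - 319*8281 + 2*753571) = -6468 - (162 - 2641639 + 1507142) = -6468 - 1*(-1134335) = -6468 + 1134335 = 1127867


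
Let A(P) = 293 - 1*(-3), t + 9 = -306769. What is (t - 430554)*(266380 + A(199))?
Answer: -196628748432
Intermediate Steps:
t = -306778 (t = -9 - 306769 = -306778)
A(P) = 296 (A(P) = 293 + 3 = 296)
(t - 430554)*(266380 + A(199)) = (-306778 - 430554)*(266380 + 296) = -737332*266676 = -196628748432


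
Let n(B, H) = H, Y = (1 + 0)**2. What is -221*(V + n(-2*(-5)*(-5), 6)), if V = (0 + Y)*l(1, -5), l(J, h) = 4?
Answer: -2210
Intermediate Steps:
Y = 1 (Y = 1**2 = 1)
V = 4 (V = (0 + 1)*4 = 1*4 = 4)
-221*(V + n(-2*(-5)*(-5), 6)) = -221*(4 + 6) = -221*10 = -2210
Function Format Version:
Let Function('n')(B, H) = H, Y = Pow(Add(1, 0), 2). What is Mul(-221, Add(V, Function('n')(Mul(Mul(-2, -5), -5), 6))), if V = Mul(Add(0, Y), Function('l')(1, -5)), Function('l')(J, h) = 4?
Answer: -2210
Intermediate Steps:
Y = 1 (Y = Pow(1, 2) = 1)
V = 4 (V = Mul(Add(0, 1), 4) = Mul(1, 4) = 4)
Mul(-221, Add(V, Function('n')(Mul(Mul(-2, -5), -5), 6))) = Mul(-221, Add(4, 6)) = Mul(-221, 10) = -2210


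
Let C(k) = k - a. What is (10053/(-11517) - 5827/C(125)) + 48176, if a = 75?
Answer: 9224845797/191950 ≈ 48059.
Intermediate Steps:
C(k) = -75 + k (C(k) = k - 1*75 = k - 75 = -75 + k)
(10053/(-11517) - 5827/C(125)) + 48176 = (10053/(-11517) - 5827/(-75 + 125)) + 48176 = (10053*(-1/11517) - 5827/50) + 48176 = (-3351/3839 - 5827*1/50) + 48176 = (-3351/3839 - 5827/50) + 48176 = -22537403/191950 + 48176 = 9224845797/191950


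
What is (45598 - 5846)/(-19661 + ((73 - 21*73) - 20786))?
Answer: -39752/41907 ≈ -0.94858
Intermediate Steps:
(45598 - 5846)/(-19661 + ((73 - 21*73) - 20786)) = 39752/(-19661 + ((73 - 1533) - 20786)) = 39752/(-19661 + (-1460 - 20786)) = 39752/(-19661 - 22246) = 39752/(-41907) = 39752*(-1/41907) = -39752/41907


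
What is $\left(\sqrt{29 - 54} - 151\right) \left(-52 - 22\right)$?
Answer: $11174 - 370 i \approx 11174.0 - 370.0 i$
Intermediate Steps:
$\left(\sqrt{29 - 54} - 151\right) \left(-52 - 22\right) = \left(\sqrt{-25} - 151\right) \left(-74\right) = \left(5 i - 151\right) \left(-74\right) = \left(-151 + 5 i\right) \left(-74\right) = 11174 - 370 i$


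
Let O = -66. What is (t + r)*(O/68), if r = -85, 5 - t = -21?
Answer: 1947/34 ≈ 57.265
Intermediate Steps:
t = 26 (t = 5 - 1*(-21) = 5 + 21 = 26)
(t + r)*(O/68) = (26 - 85)*(-66/68) = -(-3894)/68 = -59*(-33/34) = 1947/34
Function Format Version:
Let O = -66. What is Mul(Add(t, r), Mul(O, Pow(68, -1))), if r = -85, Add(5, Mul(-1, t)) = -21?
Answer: Rational(1947, 34) ≈ 57.265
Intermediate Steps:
t = 26 (t = Add(5, Mul(-1, -21)) = Add(5, 21) = 26)
Mul(Add(t, r), Mul(O, Pow(68, -1))) = Mul(Add(26, -85), Mul(-66, Pow(68, -1))) = Mul(-59, Mul(-66, Rational(1, 68))) = Mul(-59, Rational(-33, 34)) = Rational(1947, 34)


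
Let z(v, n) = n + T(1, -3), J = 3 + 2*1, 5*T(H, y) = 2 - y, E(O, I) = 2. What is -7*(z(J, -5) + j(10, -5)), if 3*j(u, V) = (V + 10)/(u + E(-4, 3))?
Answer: 973/36 ≈ 27.028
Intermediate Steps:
T(H, y) = ⅖ - y/5 (T(H, y) = (2 - y)/5 = ⅖ - y/5)
J = 5 (J = 3 + 2 = 5)
j(u, V) = (10 + V)/(3*(2 + u)) (j(u, V) = ((V + 10)/(u + 2))/3 = ((10 + V)/(2 + u))/3 = (10 + V)/(3*(2 + u)))
z(v, n) = 1 + n (z(v, n) = n + (⅖ - ⅕*(-3)) = n + (⅖ + ⅗) = n + 1 = 1 + n)
-7*(z(J, -5) + j(10, -5)) = -7*((1 - 5) + (10 - 5)/(3*(2 + 10))) = -7*(-4 + (⅓)*5/12) = -7*(-4 + (⅓)*(1/12)*5) = -7*(-4 + 5/36) = -7*(-139/36) = 973/36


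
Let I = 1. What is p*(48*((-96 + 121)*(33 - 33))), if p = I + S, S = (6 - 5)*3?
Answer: 0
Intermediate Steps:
S = 3 (S = 1*3 = 3)
p = 4 (p = 1 + 3 = 4)
p*(48*((-96 + 121)*(33 - 33))) = 4*(48*((-96 + 121)*(33 - 33))) = 4*(48*(25*0)) = 4*(48*0) = 4*0 = 0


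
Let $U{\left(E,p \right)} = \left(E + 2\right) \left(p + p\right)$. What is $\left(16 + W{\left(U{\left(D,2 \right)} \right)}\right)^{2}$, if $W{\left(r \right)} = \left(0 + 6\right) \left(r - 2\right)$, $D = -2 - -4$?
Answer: $10000$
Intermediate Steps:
$D = 2$ ($D = -2 + 4 = 2$)
$U{\left(E,p \right)} = 2 p \left(2 + E\right)$ ($U{\left(E,p \right)} = \left(2 + E\right) 2 p = 2 p \left(2 + E\right)$)
$W{\left(r \right)} = -12 + 6 r$ ($W{\left(r \right)} = 6 \left(-2 + r\right) = -12 + 6 r$)
$\left(16 + W{\left(U{\left(D,2 \right)} \right)}\right)^{2} = \left(16 - \left(12 - 6 \cdot 2 \cdot 2 \left(2 + 2\right)\right)\right)^{2} = \left(16 - \left(12 - 6 \cdot 2 \cdot 2 \cdot 4\right)\right)^{2} = \left(16 + \left(-12 + 6 \cdot 16\right)\right)^{2} = \left(16 + \left(-12 + 96\right)\right)^{2} = \left(16 + 84\right)^{2} = 100^{2} = 10000$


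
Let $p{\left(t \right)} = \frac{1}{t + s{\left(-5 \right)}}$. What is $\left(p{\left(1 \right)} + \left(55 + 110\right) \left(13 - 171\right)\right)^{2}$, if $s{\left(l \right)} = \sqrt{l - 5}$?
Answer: $\frac{1359237660 \sqrt{10} + 6116856239 i}{2 \sqrt{10} + 9 i} \approx 6.7964 \cdot 10^{8} + 14989.0 i$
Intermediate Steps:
$s{\left(l \right)} = \sqrt{-5 + l}$
$p{\left(t \right)} = \frac{1}{t + i \sqrt{10}}$ ($p{\left(t \right)} = \frac{1}{t + \sqrt{-5 - 5}} = \frac{1}{t + \sqrt{-10}} = \frac{1}{t + i \sqrt{10}}$)
$\left(p{\left(1 \right)} + \left(55 + 110\right) \left(13 - 171\right)\right)^{2} = \left(\frac{1}{1 + i \sqrt{10}} + \left(55 + 110\right) \left(13 - 171\right)\right)^{2} = \left(\frac{1}{1 + i \sqrt{10}} + 165 \left(-158\right)\right)^{2} = \left(\frac{1}{1 + i \sqrt{10}} - 26070\right)^{2} = \left(-26070 + \frac{1}{1 + i \sqrt{10}}\right)^{2}$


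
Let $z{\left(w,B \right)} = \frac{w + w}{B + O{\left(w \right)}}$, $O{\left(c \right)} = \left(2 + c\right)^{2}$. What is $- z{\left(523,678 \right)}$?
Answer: $- \frac{1046}{276303} \approx -0.0037857$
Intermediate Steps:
$z{\left(w,B \right)} = \frac{2 w}{B + \left(2 + w\right)^{2}}$ ($z{\left(w,B \right)} = \frac{w + w}{B + \left(2 + w\right)^{2}} = \frac{2 w}{B + \left(2 + w\right)^{2}}$)
$- z{\left(523,678 \right)} = - \frac{2 \cdot 523}{678 + \left(2 + 523\right)^{2}} = - \frac{2 \cdot 523}{678 + 525^{2}} = - \frac{2 \cdot 523}{678 + 275625} = - \frac{2 \cdot 523}{276303} = \left(-1\right) \frac{1046}{276303} = - \frac{1046}{276303}$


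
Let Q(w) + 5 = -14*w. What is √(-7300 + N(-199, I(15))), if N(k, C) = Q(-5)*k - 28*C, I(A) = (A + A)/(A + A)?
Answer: I*√20263 ≈ 142.35*I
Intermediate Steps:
Q(w) = -5 - 14*w
I(A) = 1 (I(A) = (2*A)/((2*A)) = (2*A)*(1/(2*A)) = 1)
N(k, C) = -28*C + 65*k (N(k, C) = (-5 - 14*(-5))*k - 28*C = (-5 + 70)*k - 28*C = 65*k - 28*C = -28*C + 65*k)
√(-7300 + N(-199, I(15))) = √(-7300 + (-28*1 + 65*(-199))) = √(-7300 + (-28 - 12935)) = √(-7300 - 12963) = √(-20263) = I*√20263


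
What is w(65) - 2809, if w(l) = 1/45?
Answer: -126404/45 ≈ -2809.0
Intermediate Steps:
w(l) = 1/45
w(65) - 2809 = 1/45 - 2809 = -126404/45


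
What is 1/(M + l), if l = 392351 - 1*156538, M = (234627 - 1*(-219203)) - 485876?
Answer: 1/203767 ≈ 4.9076e-6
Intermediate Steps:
M = -32046 (M = (234627 + 219203) - 485876 = 453830 - 485876 = -32046)
l = 235813 (l = 392351 - 156538 = 235813)
1/(M + l) = 1/(-32046 + 235813) = 1/203767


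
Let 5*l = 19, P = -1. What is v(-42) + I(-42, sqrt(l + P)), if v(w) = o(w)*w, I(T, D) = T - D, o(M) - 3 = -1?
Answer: -126 - sqrt(70)/5 ≈ -127.67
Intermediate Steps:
l = 19/5 (l = (1/5)*19 = 19/5 ≈ 3.8000)
o(M) = 2 (o(M) = 3 - 1 = 2)
v(w) = 2*w
v(-42) + I(-42, sqrt(l + P)) = 2*(-42) + (-42 - sqrt(19/5 - 1)) = -84 + (-42 - sqrt(14/5)) = -84 + (-42 - sqrt(70)/5) = -126 - sqrt(70)/5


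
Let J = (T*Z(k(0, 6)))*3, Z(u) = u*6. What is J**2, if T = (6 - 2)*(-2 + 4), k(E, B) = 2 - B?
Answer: 331776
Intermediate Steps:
Z(u) = 6*u
T = 8 (T = 4*2 = 8)
J = -576 (J = (8*(6*(2 - 1*6)))*3 = (8*(6*(2 - 6)))*3 = (8*(6*(-4)))*3 = (8*(-24))*3 = -192*3 = -576)
J**2 = (-576)**2 = 331776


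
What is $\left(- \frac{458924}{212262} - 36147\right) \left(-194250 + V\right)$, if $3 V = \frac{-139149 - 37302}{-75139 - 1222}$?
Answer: $\frac{56907748519688464327}{8104269291} \approx 7.0219 \cdot 10^{9}$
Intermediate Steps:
$V = \frac{58817}{76361}$ ($V = \frac{\left(-139149 - 37302\right) \frac{1}{-75139 - 1222}}{3} = \frac{\left(-176451\right) \frac{1}{-75139 - 1222}}{3} = \frac{\left(-176451\right) \frac{1}{-76361}}{3} = \frac{\left(-176451\right) \left(- \frac{1}{76361}\right)}{3} = \frac{1}{3} \cdot \frac{176451}{76361} = \frac{58817}{76361} \approx 0.77025$)
$\left(- \frac{458924}{212262} - 36147\right) \left(-194250 + V\right) = \left(- \frac{458924}{212262} - 36147\right) \left(-194250 + \frac{58817}{76361}\right) = \left(\left(-458924\right) \frac{1}{212262} - 36147\right) \left(- \frac{14833065433}{76361}\right) = \left(- \frac{229462}{106131} - 36147\right) \left(- \frac{14833065433}{76361}\right) = \left(- \frac{3836546719}{106131}\right) \left(- \frac{14833065433}{76361}\right) = \frac{56907748519688464327}{8104269291}$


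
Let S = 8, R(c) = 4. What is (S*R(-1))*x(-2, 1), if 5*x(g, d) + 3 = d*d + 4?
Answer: 64/5 ≈ 12.800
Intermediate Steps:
x(g, d) = 1/5 + d**2/5 (x(g, d) = -3/5 + (d*d + 4)/5 = -3/5 + (d**2 + 4)/5 = -3/5 + (4 + d**2)/5 = -3/5 + (4/5 + d**2/5) = 1/5 + d**2/5)
(S*R(-1))*x(-2, 1) = (8*4)*(1/5 + (1/5)*1**2) = 32*(1/5 + (1/5)*1) = 32*(1/5 + 1/5) = 32*(2/5) = 64/5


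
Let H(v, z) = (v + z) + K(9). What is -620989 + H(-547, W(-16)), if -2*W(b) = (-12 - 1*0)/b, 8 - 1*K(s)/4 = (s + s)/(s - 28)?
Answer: -94468089/152 ≈ -6.2150e+5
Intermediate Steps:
K(s) = 32 - 8*s/(-28 + s) (K(s) = 32 - 4*(s + s)/(s - 28) = 32 - 4*2*s/(-28 + s) = 32 - 8*s/(-28 + s))
W(b) = 6/b (W(b) = -(-12 - 1*0)/(2*b) = -(-12 + 0)/(2*b) = -(-6)/b = 6/b)
H(v, z) = 680/19 + v + z (H(v, z) = (v + z) + 8*(-112 + 3*9)/(-28 + 9) = (v + z) + 8*(-112 + 27)/(-19) = (v + z) + 8*(-1/19)*(-85) = (v + z) + 680/19 = 680/19 + v + z)
-620989 + H(-547, W(-16)) = -620989 + (680/19 - 547 + 6/(-16)) = -620989 + (680/19 - 547 + 6*(-1/16)) = -620989 + (680/19 - 547 - 3/8) = -620989 - 77761/152 = -94468089/152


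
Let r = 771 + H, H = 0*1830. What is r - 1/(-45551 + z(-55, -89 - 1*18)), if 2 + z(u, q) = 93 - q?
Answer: 34967164/45353 ≈ 771.00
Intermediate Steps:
z(u, q) = 91 - q (z(u, q) = -2 + (93 - q) = 91 - q)
H = 0
r = 771 (r = 771 + 0 = 771)
r - 1/(-45551 + z(-55, -89 - 1*18)) = 771 - 1/(-45551 + (91 - (-89 - 1*18))) = 771 - 1/(-45551 + (91 - (-89 - 18))) = 771 - 1/(-45551 + (91 - 1*(-107))) = 771 - 1/(-45551 + (91 + 107)) = 771 - 1/(-45551 + 198) = 771 - 1/(-45353) = 771 - 1*(-1/45353) = 771 + 1/45353 = 34967164/45353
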